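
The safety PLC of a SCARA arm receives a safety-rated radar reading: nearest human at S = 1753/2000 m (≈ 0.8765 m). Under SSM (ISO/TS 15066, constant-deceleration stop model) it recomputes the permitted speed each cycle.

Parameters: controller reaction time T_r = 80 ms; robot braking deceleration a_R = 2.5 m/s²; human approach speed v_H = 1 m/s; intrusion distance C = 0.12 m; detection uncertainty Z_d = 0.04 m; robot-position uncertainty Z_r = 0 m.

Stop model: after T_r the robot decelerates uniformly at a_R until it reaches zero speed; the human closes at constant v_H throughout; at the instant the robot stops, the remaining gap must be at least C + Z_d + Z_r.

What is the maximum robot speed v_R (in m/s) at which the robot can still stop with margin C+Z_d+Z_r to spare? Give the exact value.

at the boundary: (1/5)·v² + (12/25)·v + (-1273/2000) = 0
  disc = (12/25)² − 4·(1/5)·(-1273/2000) = 1849/2500 ; √disc = 43/50
  v_R = (−(12/25) + 43/50) / (2·(1/5)) = 19/20 m/s
check:
braking lasts T_s = (19/20)/(5/2) = 0.3800 s
robot covers v_R·T_r = 0.9500·0.0800 = 0.0760 m before braking
robot covers 0.9500·0.3800 − ½·2.5000·0.3800² = 0.1805 m while stopping
human over T_r+T_s: 1.0000·(0.0800+0.3800) = 0.4600 m
margins: 0.1200+0.0400+0.0000 = 0.1600 m
sum ≈ 0.0760+0.1805+0.4600+0.1600 ≈ 0.8765 m = S ✓

v_R_max = 19/20 m/s = 0.9500 m/s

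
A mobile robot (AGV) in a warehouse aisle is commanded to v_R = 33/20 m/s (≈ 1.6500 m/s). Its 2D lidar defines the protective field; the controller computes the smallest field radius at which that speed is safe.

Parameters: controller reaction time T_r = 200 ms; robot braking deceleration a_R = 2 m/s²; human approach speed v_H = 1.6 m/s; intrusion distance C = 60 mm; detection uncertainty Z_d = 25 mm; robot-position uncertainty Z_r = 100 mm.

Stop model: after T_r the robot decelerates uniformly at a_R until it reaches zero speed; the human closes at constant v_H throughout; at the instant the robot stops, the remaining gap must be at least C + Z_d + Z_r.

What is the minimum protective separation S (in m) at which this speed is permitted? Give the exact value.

stop time T_s = (33/20)/2 = 0.8250 s
robot in T_r: 1.6500·0.2000 = 0.3300 m
robot covers 1.6500·0.8250 − ½·2.0000·0.8250² = 0.6806 m while stopping
person approaches 1.6000·(0.2000+0.8250) = 1.6400 m
residual clearance needed = 0.0600+0.0250+0.1000 = 0.1850 m
S_min ≈ 0.3300+0.6806+1.6400+0.1850  ⇒  S_min = 4537/1600 m

S_min = 4537/1600 m = 2.8356 m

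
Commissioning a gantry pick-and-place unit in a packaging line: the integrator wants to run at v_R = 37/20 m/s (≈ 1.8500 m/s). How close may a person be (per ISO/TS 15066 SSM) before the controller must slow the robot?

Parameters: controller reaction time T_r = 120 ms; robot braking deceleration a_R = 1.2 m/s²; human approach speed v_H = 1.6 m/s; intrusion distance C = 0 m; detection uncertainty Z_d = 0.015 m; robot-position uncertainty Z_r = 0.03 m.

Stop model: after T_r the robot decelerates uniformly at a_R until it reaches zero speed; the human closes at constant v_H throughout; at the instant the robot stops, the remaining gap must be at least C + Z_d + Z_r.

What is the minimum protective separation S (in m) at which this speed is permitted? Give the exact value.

S_min = 104441/24000 m = 4.3517 m

stop time T_s = (37/20)/(6/5) = 1.5417 s
robot in T_r: 1.8500·0.1200 = 0.2220 m
robot covers 1.8500·1.5417 − ½·1.2000·1.5417² = 1.4260 m while stopping
human over T_r+T_s: 1.6000·(0.1200+1.5417) = 2.6587 m
margins: 0.0000+0.0150+0.0300 = 0.0450 m
S_min ≈ 0.2220+1.4260+2.6587+0.0450  ⇒  S_min = 104441/24000 m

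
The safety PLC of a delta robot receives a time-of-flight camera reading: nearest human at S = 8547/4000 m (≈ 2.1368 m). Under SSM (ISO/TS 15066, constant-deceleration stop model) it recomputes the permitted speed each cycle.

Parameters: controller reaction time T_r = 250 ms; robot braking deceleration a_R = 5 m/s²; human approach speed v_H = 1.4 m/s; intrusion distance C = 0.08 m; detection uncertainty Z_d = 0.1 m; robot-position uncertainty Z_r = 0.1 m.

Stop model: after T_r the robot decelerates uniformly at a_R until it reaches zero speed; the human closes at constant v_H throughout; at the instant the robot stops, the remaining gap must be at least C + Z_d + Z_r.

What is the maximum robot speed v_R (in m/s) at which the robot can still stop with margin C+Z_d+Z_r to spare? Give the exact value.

collect terms ⇒ (1/10)·v_R² + (53/100)·v_R + (-6027/4000) = 0
  disc = (53/100)² − 4·(1/10)·(-6027/4000) = 2209/2500 ; √disc = 47/50
  v_R = (−(53/100) + 47/50) / (2·(1/10)) = 41/20 m/s
check:
braking lasts T_s = (41/20)/5 = 0.4100 s
robot in T_r: 2.0500·0.2500 = 0.5125 m
braking distance = 2.0500²/(2·5.0000) = 0.4203 m
person approaches 1.4000·(0.2500+0.4100) = 0.9240 m
margins: 0.0800+0.1000+0.1000 = 0.2800 m
sum ≈ 0.5125+0.4203+0.9240+0.2800 ≈ 2.1368 m = S ✓

v_R_max = 41/20 m/s = 2.0500 m/s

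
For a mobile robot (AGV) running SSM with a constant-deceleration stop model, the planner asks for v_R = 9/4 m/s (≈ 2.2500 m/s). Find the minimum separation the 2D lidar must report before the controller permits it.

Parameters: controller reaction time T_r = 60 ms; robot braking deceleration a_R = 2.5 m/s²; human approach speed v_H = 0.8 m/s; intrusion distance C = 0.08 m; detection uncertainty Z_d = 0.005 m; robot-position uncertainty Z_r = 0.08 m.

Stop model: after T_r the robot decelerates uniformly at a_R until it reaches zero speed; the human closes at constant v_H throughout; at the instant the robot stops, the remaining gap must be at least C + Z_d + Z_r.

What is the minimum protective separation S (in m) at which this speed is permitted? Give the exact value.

stop time T_s = (9/4)/(5/2) = 0.9000 s
robot covers v_R·T_r = 2.2500·0.0600 = 0.1350 m before braking
braking distance = 2.2500²/(2·2.5000) = 1.0125 m
human over T_r+T_s: 0.8000·(0.0600+0.9000) = 0.7680 m
C+Z_d+Z_r = 0.0800+0.0050+0.0800 = 0.1650 m
S_min ≈ 0.1350+1.0125+0.7680+0.1650  ⇒  S_min = 4161/2000 m

S_min = 4161/2000 m = 2.0805 m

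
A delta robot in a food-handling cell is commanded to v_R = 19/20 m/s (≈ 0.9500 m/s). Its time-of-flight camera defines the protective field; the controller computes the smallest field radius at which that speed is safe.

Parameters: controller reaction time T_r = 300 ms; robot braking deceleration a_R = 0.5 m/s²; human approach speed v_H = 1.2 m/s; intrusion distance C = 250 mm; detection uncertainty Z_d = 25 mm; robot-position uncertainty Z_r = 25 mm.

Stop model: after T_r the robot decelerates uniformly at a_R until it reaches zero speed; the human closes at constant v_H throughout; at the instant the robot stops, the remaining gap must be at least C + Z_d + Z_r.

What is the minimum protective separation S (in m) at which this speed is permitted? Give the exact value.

stop time T_s = (19/20)/(1/2) = 1.9000 s
robot in T_r: 0.9500·0.3000 = 0.2850 m
braking distance = 0.9500²/(2·0.5000) = 0.9025 m
human over T_r+T_s: 1.2000·(0.3000+1.9000) = 2.6400 m
margins: 0.2500+0.0250+0.0250 = 0.3000 m
S_min ≈ 0.2850+0.9025+2.6400+0.3000  ⇒  S_min = 1651/400 m

S_min = 1651/400 m = 4.1275 m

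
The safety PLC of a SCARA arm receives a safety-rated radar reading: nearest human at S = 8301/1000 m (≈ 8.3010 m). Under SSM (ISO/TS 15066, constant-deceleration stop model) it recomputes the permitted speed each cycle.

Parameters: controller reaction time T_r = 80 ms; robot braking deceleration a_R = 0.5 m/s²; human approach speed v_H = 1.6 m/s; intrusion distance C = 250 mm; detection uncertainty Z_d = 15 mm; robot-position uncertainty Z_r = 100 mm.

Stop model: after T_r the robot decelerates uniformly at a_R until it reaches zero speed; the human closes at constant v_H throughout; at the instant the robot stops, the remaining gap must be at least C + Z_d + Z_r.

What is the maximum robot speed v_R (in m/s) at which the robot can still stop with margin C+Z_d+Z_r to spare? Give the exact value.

at the boundary: (1)·v² + (82/25)·v + (-976/125) = 0
  disc = (82/25)² − 4·(1)·(-976/125) = 26244/625 ; √disc = 162/25
  v_R = (−(82/25) + 162/25) / (2·(1)) = 8/5 m/s
check:
T_s = v_R/a_R = (8/5)/(1/2) = 3.2000 s
robot covers v_R·T_r = 1.6000·0.0800 = 0.1280 m before braking
braking distance = 1.6000²/(2·0.5000) = 2.5600 m
human closes 1.6000·3.2800 = 5.2480 m
margins: 0.2500+0.0150+0.1000 = 0.3650 m
sum ≈ 0.1280+2.5600+5.2480+0.3650 ≈ 8.3010 m = S ✓

v_R_max = 8/5 m/s = 1.6000 m/s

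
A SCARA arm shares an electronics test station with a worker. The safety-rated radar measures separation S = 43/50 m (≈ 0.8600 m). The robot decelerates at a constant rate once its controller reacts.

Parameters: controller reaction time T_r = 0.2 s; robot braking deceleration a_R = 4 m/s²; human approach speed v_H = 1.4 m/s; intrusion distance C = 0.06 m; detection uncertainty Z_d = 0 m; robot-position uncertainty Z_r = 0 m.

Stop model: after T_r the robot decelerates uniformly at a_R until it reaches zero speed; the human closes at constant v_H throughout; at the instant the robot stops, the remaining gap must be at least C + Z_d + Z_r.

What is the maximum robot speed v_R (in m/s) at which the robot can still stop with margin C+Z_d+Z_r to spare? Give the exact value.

quadratic (1/8)·v² + (11/20)·v + (-13/25) = 0
  disc = (11/20)² − 4·(1/8)·(-13/25) = 9/16 ; √disc = 3/4
  v_R = (−(11/20) + 3/4) / (2·(1/8)) = 4/5 m/s
check:
stop time T_s = (4/5)/4 = 0.2000 s
robot in T_r: 0.8000·0.2000 = 0.1600 m
robot covers 0.8000·0.2000 − ½·4.0000·0.2000² = 0.0800 m while stopping
human over T_r+T_s: 1.4000·(0.2000+0.2000) = 0.5600 m
C+Z_d+Z_r = 0.0600+0.0000+0.0000 = 0.0600 m
sum ≈ 0.1600+0.0800+0.5600+0.0600 ≈ 0.8600 m = S ✓

v_R_max = 4/5 m/s = 0.8000 m/s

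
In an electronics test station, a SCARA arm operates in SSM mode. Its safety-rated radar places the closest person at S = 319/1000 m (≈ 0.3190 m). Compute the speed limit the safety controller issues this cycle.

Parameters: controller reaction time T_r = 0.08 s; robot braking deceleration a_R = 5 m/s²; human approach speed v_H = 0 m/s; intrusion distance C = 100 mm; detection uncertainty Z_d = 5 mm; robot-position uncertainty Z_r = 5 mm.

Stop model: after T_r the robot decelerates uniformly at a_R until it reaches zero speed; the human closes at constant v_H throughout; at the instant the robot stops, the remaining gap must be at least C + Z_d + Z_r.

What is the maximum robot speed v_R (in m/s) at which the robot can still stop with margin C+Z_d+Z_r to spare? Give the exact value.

collect terms ⇒ (1/10)·v_R² + (2/25)·v_R + (-209/1000) = 0
  disc = (2/25)² − 4·(1/10)·(-209/1000) = 9/100 ; √disc = 3/10
  v_R = (−(2/25) + 3/10) / (2·(1/10)) = 11/10 m/s
check:
T_s = v_R/a_R = (11/10)/5 = 0.2200 s
robot covers v_R·T_r = 1.1000·0.0800 = 0.0880 m before braking
braking distance = 1.1000²/(2·5.0000) = 0.1210 m
person approaches 0.0000·(0.0800+0.2200) = 0.0000 m
C+Z_d+Z_r = 0.1000+0.0050+0.0050 = 0.1100 m
sum ≈ 0.0880+0.1210+0.0000+0.1100 ≈ 0.3190 m = S ✓

v_R_max = 11/10 m/s = 1.1000 m/s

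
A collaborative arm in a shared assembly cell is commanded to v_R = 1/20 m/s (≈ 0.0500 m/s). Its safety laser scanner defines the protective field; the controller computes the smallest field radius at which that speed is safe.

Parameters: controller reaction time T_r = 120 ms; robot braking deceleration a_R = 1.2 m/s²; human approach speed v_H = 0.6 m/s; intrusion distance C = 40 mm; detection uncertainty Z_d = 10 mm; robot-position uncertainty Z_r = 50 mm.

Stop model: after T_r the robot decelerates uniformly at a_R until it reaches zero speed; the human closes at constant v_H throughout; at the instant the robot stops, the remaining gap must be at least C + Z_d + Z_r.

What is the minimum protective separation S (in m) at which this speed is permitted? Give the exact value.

T_s = v_R/a_R = (1/20)/(6/5) = 0.0417 s
robot covers v_R·T_r = 0.0500·0.1200 = 0.0060 m before braking
robot covers 0.0500·0.0417 − ½·1.2000·0.0417² = 0.0010 m while stopping
human over T_r+T_s: 0.6000·(0.1200+0.0417) = 0.0970 m
C+Z_d+Z_r = 0.0400+0.0100+0.0500 = 0.1000 m
S_min ≈ 0.0060+0.0010+0.0970+0.1000  ⇒  S_min = 4897/24000 m

S_min = 4897/24000 m = 0.2040 m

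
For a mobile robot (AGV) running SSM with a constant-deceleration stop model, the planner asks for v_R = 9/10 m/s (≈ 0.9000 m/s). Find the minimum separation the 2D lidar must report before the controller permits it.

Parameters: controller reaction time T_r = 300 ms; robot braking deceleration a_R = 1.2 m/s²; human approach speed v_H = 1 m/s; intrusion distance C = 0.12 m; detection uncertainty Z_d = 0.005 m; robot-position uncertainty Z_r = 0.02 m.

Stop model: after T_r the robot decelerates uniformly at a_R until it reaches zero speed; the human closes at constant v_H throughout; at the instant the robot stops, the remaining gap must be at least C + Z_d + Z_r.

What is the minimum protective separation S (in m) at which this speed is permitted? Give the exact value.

S_min = 721/400 m = 1.8025 m

stop time T_s = (9/10)/(6/5) = 0.7500 s
robot in T_r: 0.9000·0.3000 = 0.2700 m
robot covers 0.9000·0.7500 − ½·1.2000·0.7500² = 0.3375 m while stopping
person approaches 1.0000·(0.3000+0.7500) = 1.0500 m
C+Z_d+Z_r = 0.1200+0.0050+0.0200 = 0.1450 m
S_min ≈ 0.2700+0.3375+1.0500+0.1450  ⇒  S_min = 721/400 m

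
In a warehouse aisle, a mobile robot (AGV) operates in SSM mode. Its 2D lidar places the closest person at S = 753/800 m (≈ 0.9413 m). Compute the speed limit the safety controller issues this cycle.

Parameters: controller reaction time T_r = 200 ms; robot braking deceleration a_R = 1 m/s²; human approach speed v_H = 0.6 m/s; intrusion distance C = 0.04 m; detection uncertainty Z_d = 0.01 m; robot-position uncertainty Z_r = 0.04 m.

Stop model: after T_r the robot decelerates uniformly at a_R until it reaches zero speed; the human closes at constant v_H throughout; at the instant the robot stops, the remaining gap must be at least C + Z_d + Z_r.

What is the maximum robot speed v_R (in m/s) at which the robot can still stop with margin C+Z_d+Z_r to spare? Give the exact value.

v_R_max = 13/20 m/s = 0.6500 m/s

quadratic (1/2)·v² + (4/5)·v + (-117/160) = 0
  disc = (4/5)² − 4·(1/2)·(-117/160) = 841/400 ; √disc = 29/20
  v_R = (−(4/5) + 29/20) / (2·(1/2)) = 13/20 m/s
check:
stop time T_s = (13/20)/1 = 0.6500 s
robot in T_r: 0.6500·0.2000 = 0.1300 m
robot covers 0.6500·0.6500 − ½·1.0000·0.6500² = 0.2112 m while stopping
person approaches 0.6000·(0.2000+0.6500) = 0.5100 m
margins: 0.0400+0.0100+0.0400 = 0.0900 m
sum ≈ 0.1300+0.2112+0.5100+0.0900 ≈ 0.9413 m = S ✓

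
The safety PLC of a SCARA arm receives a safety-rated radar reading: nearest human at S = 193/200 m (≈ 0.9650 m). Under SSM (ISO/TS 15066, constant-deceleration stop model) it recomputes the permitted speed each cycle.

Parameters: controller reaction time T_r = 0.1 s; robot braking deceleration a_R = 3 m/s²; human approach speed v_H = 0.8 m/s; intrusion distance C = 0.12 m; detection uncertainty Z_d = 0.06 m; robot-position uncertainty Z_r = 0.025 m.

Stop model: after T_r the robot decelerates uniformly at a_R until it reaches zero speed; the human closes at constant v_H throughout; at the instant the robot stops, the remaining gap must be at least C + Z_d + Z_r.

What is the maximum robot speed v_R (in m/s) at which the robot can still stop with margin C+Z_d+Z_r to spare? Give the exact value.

v_R_max = 6/5 m/s = 1.2000 m/s

at the boundary: (1/6)·v² + (11/30)·v + (-17/25) = 0
  disc = (11/30)² − 4·(1/6)·(-17/25) = 529/900 ; √disc = 23/30
  v_R = (−(11/30) + 23/30) / (2·(1/6)) = 6/5 m/s
check:
stop time T_s = (6/5)/3 = 0.4000 s
reaction-phase robot travel = 1.2000·0.1000 = 0.1200 m
robot covers 1.2000·0.4000 − ½·3.0000·0.4000² = 0.2400 m while stopping
person approaches 0.8000·(0.1000+0.4000) = 0.4000 m
margins: 0.1200+0.0600+0.0250 = 0.2050 m
sum ≈ 0.1200+0.2400+0.4000+0.2050 ≈ 0.9650 m = S ✓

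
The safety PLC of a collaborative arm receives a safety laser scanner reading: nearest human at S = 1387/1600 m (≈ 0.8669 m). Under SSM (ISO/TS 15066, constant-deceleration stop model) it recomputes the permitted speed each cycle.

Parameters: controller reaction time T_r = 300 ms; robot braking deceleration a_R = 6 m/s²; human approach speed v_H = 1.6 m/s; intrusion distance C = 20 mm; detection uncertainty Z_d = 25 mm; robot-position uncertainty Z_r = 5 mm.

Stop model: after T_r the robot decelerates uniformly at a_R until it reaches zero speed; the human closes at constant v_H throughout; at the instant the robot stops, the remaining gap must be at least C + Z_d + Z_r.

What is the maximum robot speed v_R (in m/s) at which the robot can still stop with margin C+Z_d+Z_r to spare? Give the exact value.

v_R_max = 11/20 m/s = 0.5500 m/s

quadratic (1/12)·v² + (17/30)·v + (-539/1600) = 0
  disc = (17/30)² − 4·(1/12)·(-539/1600) = 6241/14400 ; √disc = 79/120
  v_R = (−(17/30) + 79/120) / (2·(1/12)) = 11/20 m/s
check:
T_s = v_R/a_R = (11/20)/6 = 0.0917 s
robot covers v_R·T_r = 0.5500·0.3000 = 0.1650 m before braking
robot covers 0.5500·0.0917 − ½·6.0000·0.0917² = 0.0252 m while stopping
person approaches 1.6000·(0.3000+0.0917) = 0.6267 m
residual clearance needed = 0.0200+0.0250+0.0050 = 0.0500 m
sum ≈ 0.1650+0.0252+0.6267+0.0500 ≈ 0.8669 m = S ✓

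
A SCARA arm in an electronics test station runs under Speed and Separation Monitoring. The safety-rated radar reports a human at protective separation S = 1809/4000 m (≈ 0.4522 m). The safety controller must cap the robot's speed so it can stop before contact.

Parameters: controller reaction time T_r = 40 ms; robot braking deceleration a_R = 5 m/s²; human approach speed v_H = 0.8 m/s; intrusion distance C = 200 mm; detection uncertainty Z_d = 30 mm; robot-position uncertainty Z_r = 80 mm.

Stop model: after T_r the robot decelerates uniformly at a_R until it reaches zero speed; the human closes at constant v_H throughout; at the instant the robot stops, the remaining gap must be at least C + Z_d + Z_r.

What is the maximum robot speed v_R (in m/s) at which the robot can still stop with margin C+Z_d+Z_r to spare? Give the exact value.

v_R_max = 9/20 m/s = 0.4500 m/s

quadratic (1/10)·v² + (1/5)·v + (-441/4000) = 0
  disc = (1/5)² − 4·(1/10)·(-441/4000) = 841/10000 ; √disc = 29/100
  v_R = (−(1/5) + 29/100) / (2·(1/10)) = 9/20 m/s
check:
T_s = v_R/a_R = (9/20)/5 = 0.0900 s
robot covers v_R·T_r = 0.4500·0.0400 = 0.0180 m before braking
robot under decel: 0.4500²/(2·5.0000) = 0.0203 m
human closes 0.8000·0.1300 = 0.1040 m
C+Z_d+Z_r = 0.2000+0.0300+0.0800 = 0.3100 m
sum ≈ 0.0180+0.0203+0.1040+0.3100 ≈ 0.4522 m = S ✓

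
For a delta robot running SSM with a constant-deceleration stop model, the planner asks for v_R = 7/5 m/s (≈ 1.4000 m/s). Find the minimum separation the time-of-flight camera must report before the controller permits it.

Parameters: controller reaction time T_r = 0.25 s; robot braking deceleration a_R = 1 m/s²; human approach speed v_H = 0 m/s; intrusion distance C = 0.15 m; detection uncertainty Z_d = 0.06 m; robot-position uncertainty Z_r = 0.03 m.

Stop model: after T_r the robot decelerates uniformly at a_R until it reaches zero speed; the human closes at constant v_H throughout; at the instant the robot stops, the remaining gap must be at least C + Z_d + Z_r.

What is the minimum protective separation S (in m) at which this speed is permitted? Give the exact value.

stop time T_s = (7/5)/1 = 1.4000 s
robot in T_r: 1.4000·0.2500 = 0.3500 m
braking distance = 1.4000²/(2·1.0000) = 0.9800 m
person approaches 0.0000·(0.2500+1.4000) = 0.0000 m
margins: 0.1500+0.0600+0.0300 = 0.2400 m
S_min ≈ 0.3500+0.9800+0.0000+0.2400  ⇒  S_min = 157/100 m

S_min = 157/100 m = 1.5700 m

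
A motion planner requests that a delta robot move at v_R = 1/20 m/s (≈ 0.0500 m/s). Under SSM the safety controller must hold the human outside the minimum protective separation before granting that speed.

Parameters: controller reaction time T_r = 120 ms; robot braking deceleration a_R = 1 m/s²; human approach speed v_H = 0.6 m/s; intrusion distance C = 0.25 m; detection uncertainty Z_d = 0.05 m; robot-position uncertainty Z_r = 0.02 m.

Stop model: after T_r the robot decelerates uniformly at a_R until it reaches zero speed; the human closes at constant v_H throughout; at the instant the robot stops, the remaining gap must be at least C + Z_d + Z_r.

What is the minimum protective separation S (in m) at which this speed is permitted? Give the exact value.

braking lasts T_s = (1/20)/1 = 0.0500 s
reaction-phase robot travel = 0.0500·0.1200 = 0.0060 m
robot under decel: 0.0500²/(2·1.0000) = 0.0013 m
human closes 0.6000·0.1700 = 0.1020 m
margins: 0.2500+0.0500+0.0200 = 0.3200 m
S_min ≈ 0.0060+0.0013+0.1020+0.3200  ⇒  S_min = 1717/4000 m

S_min = 1717/4000 m = 0.4293 m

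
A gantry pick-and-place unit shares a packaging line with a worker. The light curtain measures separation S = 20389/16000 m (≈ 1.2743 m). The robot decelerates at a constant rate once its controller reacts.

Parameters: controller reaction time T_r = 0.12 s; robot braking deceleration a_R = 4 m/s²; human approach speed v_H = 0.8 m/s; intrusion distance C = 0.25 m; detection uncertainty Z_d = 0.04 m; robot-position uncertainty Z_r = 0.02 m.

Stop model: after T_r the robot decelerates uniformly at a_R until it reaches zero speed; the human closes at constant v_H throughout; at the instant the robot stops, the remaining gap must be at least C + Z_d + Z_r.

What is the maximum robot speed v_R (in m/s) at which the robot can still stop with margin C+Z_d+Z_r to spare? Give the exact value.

collect terms ⇒ (1/8)·v_R² + (8/25)·v_R + (-13893/16000) = 0
  disc = (8/25)² − 4·(1/8)·(-13893/16000) = 85849/160000 ; √disc = 293/400
  v_R = (−(8/25) + 293/400) / (2·(1/8)) = 33/20 m/s
check:
braking lasts T_s = (33/20)/4 = 0.4125 s
robot in T_r: 1.6500·0.1200 = 0.1980 m
braking distance = 1.6500²/(2·4.0000) = 0.3403 m
human closes 0.8000·0.5325 = 0.4260 m
margins: 0.2500+0.0400+0.0200 = 0.3100 m
sum ≈ 0.1980+0.3403+0.4260+0.3100 ≈ 1.2743 m = S ✓

v_R_max = 33/20 m/s = 1.6500 m/s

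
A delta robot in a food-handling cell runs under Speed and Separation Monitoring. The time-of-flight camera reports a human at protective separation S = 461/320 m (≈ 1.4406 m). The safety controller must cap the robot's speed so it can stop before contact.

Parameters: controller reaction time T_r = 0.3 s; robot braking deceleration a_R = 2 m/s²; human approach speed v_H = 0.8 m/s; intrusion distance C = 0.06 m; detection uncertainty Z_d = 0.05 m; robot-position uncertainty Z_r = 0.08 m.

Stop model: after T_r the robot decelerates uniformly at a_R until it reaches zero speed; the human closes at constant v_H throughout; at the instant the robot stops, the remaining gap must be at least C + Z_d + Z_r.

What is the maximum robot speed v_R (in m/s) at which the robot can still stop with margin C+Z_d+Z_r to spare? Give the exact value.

at the boundary: (1/4)·v² + (7/10)·v + (-1617/1600) = 0
  disc = (7/10)² − 4·(1/4)·(-1617/1600) = 2401/1600 ; √disc = 49/40
  v_R = (−(7/10) + 49/40) / (2·(1/4)) = 21/20 m/s
check:
T_s = v_R/a_R = (21/20)/2 = 0.5250 s
reaction-phase robot travel = 1.0500·0.3000 = 0.3150 m
robot under decel: 1.0500²/(2·2.0000) = 0.2756 m
person approaches 0.8000·(0.3000+0.5250) = 0.6600 m
residual clearance needed = 0.0600+0.0500+0.0800 = 0.1900 m
sum ≈ 0.3150+0.2756+0.6600+0.1900 ≈ 1.4406 m = S ✓

v_R_max = 21/20 m/s = 1.0500 m/s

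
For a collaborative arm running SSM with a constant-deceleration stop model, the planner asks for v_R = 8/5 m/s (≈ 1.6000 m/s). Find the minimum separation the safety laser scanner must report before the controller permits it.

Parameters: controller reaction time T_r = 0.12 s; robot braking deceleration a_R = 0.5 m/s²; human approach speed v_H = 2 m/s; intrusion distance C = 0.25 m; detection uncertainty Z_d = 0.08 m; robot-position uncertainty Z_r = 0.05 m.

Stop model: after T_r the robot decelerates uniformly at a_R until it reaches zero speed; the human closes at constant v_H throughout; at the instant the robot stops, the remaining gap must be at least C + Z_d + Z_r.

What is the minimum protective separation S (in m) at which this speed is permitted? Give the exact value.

braking lasts T_s = (8/5)/(1/2) = 3.2000 s
robot covers v_R·T_r = 1.6000·0.1200 = 0.1920 m before braking
robot covers 1.6000·3.2000 − ½·0.5000·3.2000² = 2.5600 m while stopping
person approaches 2.0000·(0.1200+3.2000) = 6.6400 m
margins: 0.2500+0.0800+0.0500 = 0.3800 m
S_min ≈ 0.1920+2.5600+6.6400+0.3800  ⇒  S_min = 2443/250 m

S_min = 2443/250 m = 9.7720 m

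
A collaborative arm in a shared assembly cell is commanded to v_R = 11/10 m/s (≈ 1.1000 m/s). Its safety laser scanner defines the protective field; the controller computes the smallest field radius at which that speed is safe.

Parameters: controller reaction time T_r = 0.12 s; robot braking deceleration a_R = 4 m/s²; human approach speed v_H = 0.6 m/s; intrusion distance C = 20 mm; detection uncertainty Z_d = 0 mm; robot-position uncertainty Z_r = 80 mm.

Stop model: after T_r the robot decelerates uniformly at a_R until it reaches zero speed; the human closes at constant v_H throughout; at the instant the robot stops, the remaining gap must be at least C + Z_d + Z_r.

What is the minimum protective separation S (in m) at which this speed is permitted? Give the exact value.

S_min = 2481/4000 m = 0.6202 m

braking lasts T_s = (11/10)/4 = 0.2750 s
robot in T_r: 1.1000·0.1200 = 0.1320 m
robot under decel: 1.1000²/(2·4.0000) = 0.1512 m
human closes 0.6000·0.3950 = 0.2370 m
C+Z_d+Z_r = 0.0200+0.0000+0.0800 = 0.1000 m
S_min ≈ 0.1320+0.1512+0.2370+0.1000  ⇒  S_min = 2481/4000 m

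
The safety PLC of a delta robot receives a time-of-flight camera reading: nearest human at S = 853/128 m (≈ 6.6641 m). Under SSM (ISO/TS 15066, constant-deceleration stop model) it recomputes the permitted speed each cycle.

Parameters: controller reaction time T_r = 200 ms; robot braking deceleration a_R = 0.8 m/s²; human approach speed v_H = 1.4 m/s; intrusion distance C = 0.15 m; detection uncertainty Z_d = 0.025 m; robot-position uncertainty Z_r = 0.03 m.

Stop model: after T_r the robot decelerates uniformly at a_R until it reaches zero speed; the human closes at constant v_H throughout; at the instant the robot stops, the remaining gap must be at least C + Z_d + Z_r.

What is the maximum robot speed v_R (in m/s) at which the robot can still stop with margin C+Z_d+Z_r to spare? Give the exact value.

v_R_max = 39/20 m/s = 1.9500 m/s

collect terms ⇒ (5/8)·v_R² + (39/20)·v_R + (-19773/3200) = 0
  disc = (39/20)² − 4·(5/8)·(-19773/3200) = 123201/6400 ; √disc = 351/80
  v_R = (−(39/20) + 351/80) / (2·(5/8)) = 39/20 m/s
check:
stop time T_s = (39/20)/(4/5) = 2.4375 s
reaction-phase robot travel = 1.9500·0.2000 = 0.3900 m
robot under decel: 1.9500²/(2·0.8000) = 2.3766 m
person approaches 1.4000·(0.2000+2.4375) = 3.6925 m
margins: 0.1500+0.0250+0.0300 = 0.2050 m
sum ≈ 0.3900+2.3766+3.6925+0.2050 ≈ 6.6641 m = S ✓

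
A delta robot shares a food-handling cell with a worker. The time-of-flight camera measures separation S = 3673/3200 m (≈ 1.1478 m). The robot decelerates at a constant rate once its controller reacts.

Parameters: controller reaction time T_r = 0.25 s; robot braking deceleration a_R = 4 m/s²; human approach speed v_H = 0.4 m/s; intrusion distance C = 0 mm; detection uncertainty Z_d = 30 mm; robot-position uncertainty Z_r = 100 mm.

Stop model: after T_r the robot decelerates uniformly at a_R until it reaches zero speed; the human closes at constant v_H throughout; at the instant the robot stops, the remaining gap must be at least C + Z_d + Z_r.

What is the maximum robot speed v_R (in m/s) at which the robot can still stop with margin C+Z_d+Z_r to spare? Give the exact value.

collect terms ⇒ (1/8)·v_R² + (7/20)·v_R + (-2937/3200) = 0
  disc = (7/20)² − 4·(1/8)·(-2937/3200) = 3721/6400 ; √disc = 61/80
  v_R = (−(7/20) + 61/80) / (2·(1/8)) = 33/20 m/s
check:
stop time T_s = (33/20)/4 = 0.4125 s
robot in T_r: 1.6500·0.2500 = 0.4125 m
robot covers 1.6500·0.4125 − ½·4.0000·0.4125² = 0.3403 m while stopping
person approaches 0.4000·(0.2500+0.4125) = 0.2650 m
C+Z_d+Z_r = 0.0000+0.0300+0.1000 = 0.1300 m
sum ≈ 0.4125+0.3403+0.2650+0.1300 ≈ 1.1478 m = S ✓

v_R_max = 33/20 m/s = 1.6500 m/s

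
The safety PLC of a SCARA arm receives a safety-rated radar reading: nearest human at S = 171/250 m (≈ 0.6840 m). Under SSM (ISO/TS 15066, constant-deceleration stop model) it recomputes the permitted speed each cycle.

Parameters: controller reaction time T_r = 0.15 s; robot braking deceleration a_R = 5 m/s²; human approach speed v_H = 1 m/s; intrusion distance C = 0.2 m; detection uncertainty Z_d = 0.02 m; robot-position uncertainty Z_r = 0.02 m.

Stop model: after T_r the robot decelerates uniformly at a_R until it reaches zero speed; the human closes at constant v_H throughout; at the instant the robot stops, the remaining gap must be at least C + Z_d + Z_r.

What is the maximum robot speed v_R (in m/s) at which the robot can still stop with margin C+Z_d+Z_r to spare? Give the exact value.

v_R_max = 7/10 m/s = 0.7000 m/s

collect terms ⇒ (1/10)·v_R² + (7/20)·v_R + (-147/500) = 0
  disc = (7/20)² − 4·(1/10)·(-147/500) = 2401/10000 ; √disc = 49/100
  v_R = (−(7/20) + 49/100) / (2·(1/10)) = 7/10 m/s
check:
braking lasts T_s = (7/10)/5 = 0.1400 s
robot covers v_R·T_r = 0.7000·0.1500 = 0.1050 m before braking
robot under decel: 0.7000²/(2·5.0000) = 0.0490 m
human over T_r+T_s: 1.0000·(0.1500+0.1400) = 0.2900 m
residual clearance needed = 0.2000+0.0200+0.0200 = 0.2400 m
sum ≈ 0.1050+0.0490+0.2900+0.2400 ≈ 0.6840 m = S ✓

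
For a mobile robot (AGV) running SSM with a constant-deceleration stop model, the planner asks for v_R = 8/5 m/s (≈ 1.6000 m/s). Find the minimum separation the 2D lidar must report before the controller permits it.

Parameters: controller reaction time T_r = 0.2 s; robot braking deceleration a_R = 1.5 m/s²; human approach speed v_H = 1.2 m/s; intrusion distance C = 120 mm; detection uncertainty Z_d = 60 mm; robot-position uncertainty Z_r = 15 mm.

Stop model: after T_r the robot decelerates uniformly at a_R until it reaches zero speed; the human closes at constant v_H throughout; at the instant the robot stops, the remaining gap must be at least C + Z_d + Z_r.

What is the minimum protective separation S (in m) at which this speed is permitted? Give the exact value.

T_s = v_R/a_R = (8/5)/(3/2) = 1.0667 s
robot covers v_R·T_r = 1.6000·0.2000 = 0.3200 m before braking
braking distance = 1.6000²/(2·1.5000) = 0.8533 m
human closes 1.2000·1.2667 = 1.5200 m
residual clearance needed = 0.1200+0.0600+0.0150 = 0.1950 m
S_min ≈ 0.3200+0.8533+1.5200+0.1950  ⇒  S_min = 1733/600 m

S_min = 1733/600 m = 2.8883 m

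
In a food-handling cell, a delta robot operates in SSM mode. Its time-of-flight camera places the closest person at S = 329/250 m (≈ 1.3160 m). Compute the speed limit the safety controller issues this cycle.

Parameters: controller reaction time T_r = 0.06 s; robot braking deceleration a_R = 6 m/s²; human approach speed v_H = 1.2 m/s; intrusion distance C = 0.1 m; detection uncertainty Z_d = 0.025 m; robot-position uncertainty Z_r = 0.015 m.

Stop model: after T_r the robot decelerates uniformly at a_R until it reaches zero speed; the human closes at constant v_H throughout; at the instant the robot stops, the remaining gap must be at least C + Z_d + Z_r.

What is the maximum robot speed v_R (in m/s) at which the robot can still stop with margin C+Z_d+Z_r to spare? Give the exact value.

v_R_max = 12/5 m/s = 2.4000 m/s

at the boundary: (1/12)·v² + (13/50)·v + (-138/125) = 0
  disc = (13/50)² − 4·(1/12)·(-138/125) = 1089/2500 ; √disc = 33/50
  v_R = (−(13/50) + 33/50) / (2·(1/12)) = 12/5 m/s
check:
stop time T_s = (12/5)/6 = 0.4000 s
reaction-phase robot travel = 2.4000·0.0600 = 0.1440 m
robot covers 2.4000·0.4000 − ½·6.0000·0.4000² = 0.4800 m while stopping
human over T_r+T_s: 1.2000·(0.0600+0.4000) = 0.5520 m
C+Z_d+Z_r = 0.1000+0.0250+0.0150 = 0.1400 m
sum ≈ 0.1440+0.4800+0.5520+0.1400 ≈ 1.3160 m = S ✓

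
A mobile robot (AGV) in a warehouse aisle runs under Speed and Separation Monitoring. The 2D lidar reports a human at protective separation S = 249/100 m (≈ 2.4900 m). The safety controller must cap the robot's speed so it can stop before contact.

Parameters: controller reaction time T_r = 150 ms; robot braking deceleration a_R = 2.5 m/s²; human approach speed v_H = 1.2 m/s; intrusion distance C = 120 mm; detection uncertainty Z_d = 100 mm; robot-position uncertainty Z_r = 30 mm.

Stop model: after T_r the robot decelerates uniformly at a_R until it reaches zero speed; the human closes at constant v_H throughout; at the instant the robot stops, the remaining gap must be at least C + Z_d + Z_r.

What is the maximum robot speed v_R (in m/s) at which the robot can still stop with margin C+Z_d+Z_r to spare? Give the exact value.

v_R_max = 2 m/s = 2.0000 m/s

quadratic (1/5)·v² + (63/100)·v + (-103/50) = 0
  disc = (63/100)² − 4·(1/5)·(-103/50) = 20449/10000 ; √disc = 143/100
  v_R = (−(63/100) + 143/100) / (2·(1/5)) = 2 m/s
check:
T_s = v_R/a_R = 2/(5/2) = 0.8000 s
robot in T_r: 2.0000·0.1500 = 0.3000 m
robot covers 2.0000·0.8000 − ½·2.5000·0.8000² = 0.8000 m while stopping
human closes 1.2000·0.9500 = 1.1400 m
residual clearance needed = 0.1200+0.1000+0.0300 = 0.2500 m
sum ≈ 0.3000+0.8000+1.1400+0.2500 ≈ 2.4900 m = S ✓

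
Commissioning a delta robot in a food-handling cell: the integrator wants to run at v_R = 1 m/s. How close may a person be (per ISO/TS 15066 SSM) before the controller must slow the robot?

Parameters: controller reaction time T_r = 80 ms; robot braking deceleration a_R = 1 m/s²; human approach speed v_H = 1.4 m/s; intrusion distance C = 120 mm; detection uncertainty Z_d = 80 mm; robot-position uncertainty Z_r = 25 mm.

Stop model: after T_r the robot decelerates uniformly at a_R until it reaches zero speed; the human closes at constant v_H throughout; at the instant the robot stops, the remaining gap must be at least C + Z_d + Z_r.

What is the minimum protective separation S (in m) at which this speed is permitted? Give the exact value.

S_min = 2317/1000 m = 2.3170 m

braking lasts T_s = 1/1 = 1.0000 s
reaction-phase robot travel = 1.0000·0.0800 = 0.0800 m
robot under decel: 1.0000²/(2·1.0000) = 0.5000 m
human over T_r+T_s: 1.4000·(0.0800+1.0000) = 1.5120 m
residual clearance needed = 0.1200+0.0800+0.0250 = 0.2250 m
S_min ≈ 0.0800+0.5000+1.5120+0.2250  ⇒  S_min = 2317/1000 m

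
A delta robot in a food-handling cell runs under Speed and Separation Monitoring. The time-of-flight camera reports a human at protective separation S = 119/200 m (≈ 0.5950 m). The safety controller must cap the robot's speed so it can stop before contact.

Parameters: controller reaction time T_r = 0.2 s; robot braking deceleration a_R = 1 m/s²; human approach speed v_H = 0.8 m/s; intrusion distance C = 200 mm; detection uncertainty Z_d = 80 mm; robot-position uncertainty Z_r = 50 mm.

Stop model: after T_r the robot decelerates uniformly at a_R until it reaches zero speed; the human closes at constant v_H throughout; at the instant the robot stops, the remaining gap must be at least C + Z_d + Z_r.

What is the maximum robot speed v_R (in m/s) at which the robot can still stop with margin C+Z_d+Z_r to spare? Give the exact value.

at the boundary: (1/2)·v² + (1)·v + (-21/200) = 0
  disc = (1)² − 4·(1/2)·(-21/200) = 121/100 ; √disc = 11/10
  v_R = (−(1) + 11/10) / (2·(1/2)) = 1/10 m/s
check:
T_s = v_R/a_R = (1/10)/1 = 0.1000 s
robot in T_r: 0.1000·0.2000 = 0.0200 m
robot covers 0.1000·0.1000 − ½·1.0000·0.1000² = 0.0050 m while stopping
person approaches 0.8000·(0.2000+0.1000) = 0.2400 m
C+Z_d+Z_r = 0.2000+0.0800+0.0500 = 0.3300 m
sum ≈ 0.0200+0.0050+0.2400+0.3300 ≈ 0.5950 m = S ✓

v_R_max = 1/10 m/s = 0.1000 m/s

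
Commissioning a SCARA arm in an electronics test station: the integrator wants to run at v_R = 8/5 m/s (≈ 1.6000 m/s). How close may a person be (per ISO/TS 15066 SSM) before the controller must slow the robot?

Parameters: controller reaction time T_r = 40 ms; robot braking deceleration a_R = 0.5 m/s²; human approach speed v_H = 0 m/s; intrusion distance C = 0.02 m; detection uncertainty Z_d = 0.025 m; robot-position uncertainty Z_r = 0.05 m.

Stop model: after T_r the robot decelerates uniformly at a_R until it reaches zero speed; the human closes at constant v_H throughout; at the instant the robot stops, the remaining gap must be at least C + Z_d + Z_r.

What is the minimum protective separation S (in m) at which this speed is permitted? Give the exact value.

S_min = 2719/1000 m = 2.7190 m

stop time T_s = (8/5)/(1/2) = 3.2000 s
reaction-phase robot travel = 1.6000·0.0400 = 0.0640 m
braking distance = 1.6000²/(2·0.5000) = 2.5600 m
person approaches 0.0000·(0.0400+3.2000) = 0.0000 m
C+Z_d+Z_r = 0.0200+0.0250+0.0500 = 0.0950 m
S_min ≈ 0.0640+2.5600+0.0000+0.0950  ⇒  S_min = 2719/1000 m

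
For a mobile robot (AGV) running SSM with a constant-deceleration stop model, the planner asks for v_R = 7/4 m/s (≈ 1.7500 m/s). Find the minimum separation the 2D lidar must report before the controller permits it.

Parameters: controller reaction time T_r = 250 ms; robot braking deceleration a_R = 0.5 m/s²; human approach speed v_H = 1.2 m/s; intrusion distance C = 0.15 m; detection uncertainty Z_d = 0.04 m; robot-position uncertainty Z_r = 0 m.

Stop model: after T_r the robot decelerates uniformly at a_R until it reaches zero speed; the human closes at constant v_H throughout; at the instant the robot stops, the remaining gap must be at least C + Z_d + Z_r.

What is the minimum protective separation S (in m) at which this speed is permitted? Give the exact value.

braking lasts T_s = (7/4)/(1/2) = 3.5000 s
robot covers v_R·T_r = 1.7500·0.2500 = 0.4375 m before braking
robot covers 1.7500·3.5000 − ½·0.5000·3.5000² = 3.0625 m while stopping
human over T_r+T_s: 1.2000·(0.2500+3.5000) = 4.5000 m
margins: 0.1500+0.0400+0.0000 = 0.1900 m
S_min ≈ 0.4375+3.0625+4.5000+0.1900  ⇒  S_min = 819/100 m

S_min = 819/100 m = 8.1900 m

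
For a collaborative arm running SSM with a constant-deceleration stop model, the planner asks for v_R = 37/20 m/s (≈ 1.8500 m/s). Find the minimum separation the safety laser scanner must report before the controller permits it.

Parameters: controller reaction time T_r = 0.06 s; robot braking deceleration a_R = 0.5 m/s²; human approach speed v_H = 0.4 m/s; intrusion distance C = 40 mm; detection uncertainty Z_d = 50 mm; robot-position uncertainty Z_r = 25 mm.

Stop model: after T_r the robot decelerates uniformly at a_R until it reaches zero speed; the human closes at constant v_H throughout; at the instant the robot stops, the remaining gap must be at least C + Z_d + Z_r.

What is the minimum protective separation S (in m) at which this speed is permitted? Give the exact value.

stop time T_s = (37/20)/(1/2) = 3.7000 s
robot covers v_R·T_r = 1.8500·0.0600 = 0.1110 m before braking
robot covers 1.8500·3.7000 − ½·0.5000·3.7000² = 3.4225 m while stopping
human over T_r+T_s: 0.4000·(0.0600+3.7000) = 1.5040 m
margins: 0.0400+0.0500+0.0250 = 0.1150 m
S_min ≈ 0.1110+3.4225+1.5040+0.1150  ⇒  S_min = 2061/400 m

S_min = 2061/400 m = 5.1525 m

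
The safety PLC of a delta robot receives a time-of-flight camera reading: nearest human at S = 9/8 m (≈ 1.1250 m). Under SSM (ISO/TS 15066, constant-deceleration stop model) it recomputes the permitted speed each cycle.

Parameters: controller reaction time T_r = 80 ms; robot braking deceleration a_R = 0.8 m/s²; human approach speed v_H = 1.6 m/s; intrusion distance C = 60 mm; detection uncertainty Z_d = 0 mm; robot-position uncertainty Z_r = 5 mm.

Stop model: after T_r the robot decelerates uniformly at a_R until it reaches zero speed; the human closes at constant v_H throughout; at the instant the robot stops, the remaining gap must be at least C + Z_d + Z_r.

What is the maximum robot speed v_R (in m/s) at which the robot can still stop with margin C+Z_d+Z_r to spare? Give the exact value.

at the boundary: (5/8)·v² + (52/25)·v + (-233/250) = 0
  disc = (52/25)² − 4·(5/8)·(-233/250) = 16641/2500 ; √disc = 129/50
  v_R = (−(52/25) + 129/50) / (2·(5/8)) = 2/5 m/s
check:
T_s = v_R/a_R = (2/5)/(4/5) = 0.5000 s
robot in T_r: 0.4000·0.0800 = 0.0320 m
robot under decel: 0.4000²/(2·0.8000) = 0.1000 m
human over T_r+T_s: 1.6000·(0.0800+0.5000) = 0.9280 m
residual clearance needed = 0.0600+0.0000+0.0050 = 0.0650 m
sum ≈ 0.0320+0.1000+0.9280+0.0650 ≈ 1.1250 m = S ✓

v_R_max = 2/5 m/s = 0.4000 m/s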